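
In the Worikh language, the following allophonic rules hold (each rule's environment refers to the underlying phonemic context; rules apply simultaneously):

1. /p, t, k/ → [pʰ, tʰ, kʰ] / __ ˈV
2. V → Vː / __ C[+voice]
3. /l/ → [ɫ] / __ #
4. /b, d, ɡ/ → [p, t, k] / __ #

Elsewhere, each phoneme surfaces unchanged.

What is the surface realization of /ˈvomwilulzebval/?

[ˈvoːmwiːluːlzeːbvaːɫ]

/v/ (word-initial) is unaffected → [v].
Rule 2 applies to /o/ (between /v/ and /m/: before a voiced consonant) → [oː].
/m/ (between /o/ and /w/) is unaffected → [m].
/w/ (between /m/ and /i/) is unaffected → [w].
/i/ (between /w/ and /l/) occurs before a voiced consonant → [iː] by rule 2.
/l/ (between /i/ and /u/) is in the target of rule 3 but the environment (word-finally) is not met → [l].
/u/ meets the environment for rule 2 (before a voiced consonant) → [uː].
/l/ (between /u/ and /z/) is in the target of rule 3 but the environment (word-finally) is not met → [l].
/z/ stays [z].
/e/ (between /z/ and /b/): before a voiced consonant, so rule 2 applies → [eː].
/b/ (between /e/ and /v/): rule 4 targets it, but not word-finally → unchanged [b].
/v/ (between /b/ and /a/) is unaffected → [v].
Rule 2 applies to /a/ (between /v/ and /l/: before a voiced consonant) → [aː].
/l/ — word-final, word-finally — surfaces as [ɫ] (rule 3).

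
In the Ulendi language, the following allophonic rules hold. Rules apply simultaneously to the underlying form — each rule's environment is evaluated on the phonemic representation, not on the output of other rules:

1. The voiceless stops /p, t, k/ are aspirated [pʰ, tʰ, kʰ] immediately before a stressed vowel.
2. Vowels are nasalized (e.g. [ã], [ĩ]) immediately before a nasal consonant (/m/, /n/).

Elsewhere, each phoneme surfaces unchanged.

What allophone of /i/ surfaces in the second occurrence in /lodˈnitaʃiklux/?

[i]

/i/ (between /ʃ/ and /k/) fails the environment for rule 2, so it stays [i].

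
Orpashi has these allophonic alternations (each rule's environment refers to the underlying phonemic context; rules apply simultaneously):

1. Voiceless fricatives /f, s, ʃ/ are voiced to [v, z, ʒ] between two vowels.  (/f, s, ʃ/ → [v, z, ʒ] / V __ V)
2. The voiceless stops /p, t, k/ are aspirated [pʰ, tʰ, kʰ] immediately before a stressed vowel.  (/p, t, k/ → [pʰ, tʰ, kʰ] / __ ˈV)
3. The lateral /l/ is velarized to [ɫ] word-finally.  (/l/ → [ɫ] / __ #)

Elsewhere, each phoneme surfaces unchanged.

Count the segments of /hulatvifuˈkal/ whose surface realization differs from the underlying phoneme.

Segments that undergo a rule: /f/ → [v] (rule 1); /k/ → [kʰ] (rule 2); /l/ → [ɫ] (rule 3).
All other segments surface unchanged.

3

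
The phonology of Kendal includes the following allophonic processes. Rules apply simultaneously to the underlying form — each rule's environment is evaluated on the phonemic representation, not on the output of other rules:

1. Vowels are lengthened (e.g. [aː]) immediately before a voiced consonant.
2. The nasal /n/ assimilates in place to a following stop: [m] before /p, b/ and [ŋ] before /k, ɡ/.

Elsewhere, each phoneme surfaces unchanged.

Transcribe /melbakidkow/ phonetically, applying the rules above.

[meːlbakiːdkoːw]

/m/ — not in any rule's target class → [m].
/e/ meets the environment for rule 1 (before a voiced consonant) → [eː].
/l/ (between /e/ and /b/) is unaffected → [l].
/b/ (between /l/ and /a/) is unaffected → [b].
/a/ (between /b/ and /k/): rule 1 targets it, but not before a voiced consonant → unchanged [a].
/k/ stays [k].
Rule 1 applies to /i/ (between /k/ and /d/: before a voiced consonant) → [iː].
/d/ (between /i/ and /k/) is unaffected → [d].
/k/ stays [k].
/o/ — between /k/ and /w/, before a voiced consonant — surfaces as [oː] (rule 1).
/w/ (word-final) is unaffected → [w].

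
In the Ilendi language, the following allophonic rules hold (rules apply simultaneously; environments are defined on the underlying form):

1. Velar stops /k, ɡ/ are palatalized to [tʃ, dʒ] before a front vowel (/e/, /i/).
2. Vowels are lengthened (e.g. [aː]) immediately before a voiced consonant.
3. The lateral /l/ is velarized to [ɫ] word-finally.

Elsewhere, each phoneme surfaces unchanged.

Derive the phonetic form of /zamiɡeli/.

/z/ (word-initial): no rule targets it → [z].
/a/ (between /z/ and /m/): before a voiced consonant, so rule 2 applies → [aː].
/m/ (between /a/ and /i/) is unaffected → [m].
Rule 2 applies to /i/ (between /m/ and /ɡ/: before a voiced consonant) → [iː].
Rule 1 applies to /ɡ/ (between /i/ and /e/: before a front vowel) → [dʒ].
/e/ (between /ɡ/ and /l/) occurs before a voiced consonant → [eː] by rule 2.
/l/ (between /e/ and /i/) fails the environment for rule 3, so it stays [l].
/i/ (word-final) fails the environment for rule 2, so it stays [i].

[zaːmiːdʒeːli]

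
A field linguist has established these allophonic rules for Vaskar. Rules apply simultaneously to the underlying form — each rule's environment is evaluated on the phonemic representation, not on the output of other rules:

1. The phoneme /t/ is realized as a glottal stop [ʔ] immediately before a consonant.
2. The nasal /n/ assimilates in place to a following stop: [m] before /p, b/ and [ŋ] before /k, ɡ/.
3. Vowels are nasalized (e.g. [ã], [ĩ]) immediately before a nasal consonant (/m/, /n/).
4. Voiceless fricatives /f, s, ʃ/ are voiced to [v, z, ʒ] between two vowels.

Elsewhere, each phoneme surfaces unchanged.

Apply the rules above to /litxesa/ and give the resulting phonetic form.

/l/ (word-initial) is unaffected → [l].
/i/ (between /l/ and /t/) fails the environment for rule 3, so it stays [i].
Rule 1 applies to /t/ (between /i/ and /x/: immediately before a consonant) → [ʔ].
/x/ (between /t/ and /e/) is unaffected → [x].
/e/ — between /x/ and /s/; rule 3 does not apply here → [e].
/s/ (between /e/ and /a/): between two vowels, so rule 4 applies → [z].
/a/ (word-final): rule 3 targets it, but not before a nasal consonant → unchanged [a].

[liʔxeza]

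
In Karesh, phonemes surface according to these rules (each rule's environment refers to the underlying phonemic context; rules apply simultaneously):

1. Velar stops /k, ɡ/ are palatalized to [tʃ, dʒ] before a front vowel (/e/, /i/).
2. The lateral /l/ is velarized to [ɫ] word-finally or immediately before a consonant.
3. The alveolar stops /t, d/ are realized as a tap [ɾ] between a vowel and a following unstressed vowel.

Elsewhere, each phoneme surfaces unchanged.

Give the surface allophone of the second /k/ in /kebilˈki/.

/k/ — between /l/ and /i/, before a front vowel — surfaces as [tʃ] (rule 1).

[tʃ]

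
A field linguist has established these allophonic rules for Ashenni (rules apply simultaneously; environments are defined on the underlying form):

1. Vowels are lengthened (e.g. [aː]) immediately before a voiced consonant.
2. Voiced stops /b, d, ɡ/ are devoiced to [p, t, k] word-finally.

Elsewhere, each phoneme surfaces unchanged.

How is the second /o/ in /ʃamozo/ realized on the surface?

[o]

/o/ (word-final) fails the environment for rule 1, so it stays [o].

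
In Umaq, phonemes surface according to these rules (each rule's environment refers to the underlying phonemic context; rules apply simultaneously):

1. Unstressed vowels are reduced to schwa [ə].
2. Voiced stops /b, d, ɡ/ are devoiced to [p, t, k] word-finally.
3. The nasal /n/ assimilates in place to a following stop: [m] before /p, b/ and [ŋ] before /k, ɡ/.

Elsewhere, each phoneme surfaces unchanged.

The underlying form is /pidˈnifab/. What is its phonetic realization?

/p/ (word-initial): no rule targets it → [p].
/i/ — between /p/ and /d/, in an unstressed syllable — surfaces as [ə] (rule 1).
/d/ (between /i/ and /n/) is in the target of rule 2 but the environment (word-finally) is not met → [d].
/n/ — between /d/ and /i/; rule 3 does not apply here → [n].
/i/ (between /n/ and /f/) fails the environment for rule 1, so it stays [i].
/f/ (between /i/ and /a/) is unaffected → [f].
/a/ (between /f/ and /b/) occurs in an unstressed syllable → [ə] by rule 1.
/b/ meets the environment for rule 2 (word-finally) → [p].

[pədˈnifəp]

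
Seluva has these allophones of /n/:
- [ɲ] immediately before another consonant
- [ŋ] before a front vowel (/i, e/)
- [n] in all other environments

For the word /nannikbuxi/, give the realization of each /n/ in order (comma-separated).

[n], [ɲ], [ŋ]

Occurrence 1 (position 1): no conditioning environment matches → elsewhere allophone [n].
Occurrence 2 (position 3): immediately before another consonant → [ɲ].
Occurrence 3 (position 4): before a front vowel (/i, e/) → [ŋ].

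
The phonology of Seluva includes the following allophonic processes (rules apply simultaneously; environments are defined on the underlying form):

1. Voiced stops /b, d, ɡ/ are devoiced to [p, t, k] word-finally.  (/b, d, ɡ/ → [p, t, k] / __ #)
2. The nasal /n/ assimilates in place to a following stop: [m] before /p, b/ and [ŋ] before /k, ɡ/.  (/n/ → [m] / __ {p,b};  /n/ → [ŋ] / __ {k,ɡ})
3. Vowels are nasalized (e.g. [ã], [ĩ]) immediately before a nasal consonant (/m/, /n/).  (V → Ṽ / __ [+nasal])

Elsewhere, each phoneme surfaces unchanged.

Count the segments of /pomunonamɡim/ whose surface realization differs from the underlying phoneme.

5

Segments that undergo a rule: /o/ → [õ] (rule 3); /u/ → [ũ] (rule 3); /o/ → [õ] (rule 3); /a/ → [ã] (rule 3); /i/ → [ĩ] (rule 3).
All other segments surface unchanged.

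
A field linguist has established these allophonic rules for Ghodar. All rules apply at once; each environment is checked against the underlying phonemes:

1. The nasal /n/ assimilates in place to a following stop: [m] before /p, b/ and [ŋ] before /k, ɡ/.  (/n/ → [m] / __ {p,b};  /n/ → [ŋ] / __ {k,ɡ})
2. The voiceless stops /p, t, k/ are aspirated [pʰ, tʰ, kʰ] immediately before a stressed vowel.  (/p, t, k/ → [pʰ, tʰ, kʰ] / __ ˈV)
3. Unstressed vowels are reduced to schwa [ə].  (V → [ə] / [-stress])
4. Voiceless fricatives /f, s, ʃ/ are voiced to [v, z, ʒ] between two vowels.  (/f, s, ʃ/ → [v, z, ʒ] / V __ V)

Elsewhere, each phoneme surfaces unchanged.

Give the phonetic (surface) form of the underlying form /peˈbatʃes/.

[pəˈbatʃəs]

/p/ (word-initial) is in the target of rule 2 but the environment (immediately before a stressed vowel) is not met → [p].
/e/ (between /p/ and /b/): in an unstressed syllable, so rule 3 applies → [ə].
/b/ stays [b].
/a/ — between /b/ and /t/; rule 3 does not apply here → [a].
/t/ (between /a/ and /ʃ/) fails the environment for rule 2, so it stays [t].
/ʃ/ (between /t/ and /e/) fails the environment for rule 4, so it stays [ʃ].
/e/ (between /ʃ/ and /s/): in an unstressed syllable, so rule 3 applies → [ə].
/s/ (word-final) fails the environment for rule 4, so it stays [s].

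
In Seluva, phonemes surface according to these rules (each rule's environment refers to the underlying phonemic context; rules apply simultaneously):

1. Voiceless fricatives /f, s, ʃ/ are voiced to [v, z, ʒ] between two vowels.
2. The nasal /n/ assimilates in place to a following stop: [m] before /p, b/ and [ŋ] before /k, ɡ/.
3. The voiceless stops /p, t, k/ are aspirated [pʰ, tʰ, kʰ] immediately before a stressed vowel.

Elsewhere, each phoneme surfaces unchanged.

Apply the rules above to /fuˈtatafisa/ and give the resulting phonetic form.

/f/ (word-initial) is in the target of rule 1 but the environment (between two vowels) is not met → [f].
Rule 3 applies to /t/ (between /u/ and /a/: immediately before a stressed vowel) → [tʰ].
/t/ (between /a/ and /a/) fails the environment for rule 3, so it stays [t].
/f/ — between /a/ and /i/, between two vowels — surfaces as [v] (rule 1).
/s/ (between /i/ and /a/) occurs between two vowels → [z] by rule 1.

[fuˈtʰataviza]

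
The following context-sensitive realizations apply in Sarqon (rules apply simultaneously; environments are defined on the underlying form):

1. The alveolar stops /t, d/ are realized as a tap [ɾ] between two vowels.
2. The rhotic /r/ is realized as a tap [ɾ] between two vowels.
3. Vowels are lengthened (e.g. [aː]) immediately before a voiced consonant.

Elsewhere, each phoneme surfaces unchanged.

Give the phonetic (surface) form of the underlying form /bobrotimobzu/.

/o/ meets the environment for rule 3 (before a voiced consonant) → [oː].
/r/ — between /b/ and /o/; rule 2 does not apply here → [r].
/o/ (between /r/ and /t/) fails the environment for rule 3, so it stays [o].
/t/ meets the environment for rule 1 (between two vowels) → [ɾ].
/i/ meets the environment for rule 3 (before a voiced consonant) → [iː].
/o/ meets the environment for rule 3 (before a voiced consonant) → [oː].
/u/ (word-final) fails the environment for rule 3, so it stays [u].

[boːbroɾiːmoːbzu]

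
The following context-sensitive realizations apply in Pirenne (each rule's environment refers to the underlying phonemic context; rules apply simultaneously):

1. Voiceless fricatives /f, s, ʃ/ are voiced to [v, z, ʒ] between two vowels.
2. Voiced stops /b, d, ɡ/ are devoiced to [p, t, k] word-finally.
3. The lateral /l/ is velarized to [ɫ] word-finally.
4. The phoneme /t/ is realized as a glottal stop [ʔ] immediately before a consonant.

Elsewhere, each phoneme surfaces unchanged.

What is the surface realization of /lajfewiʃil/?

/l/ (word-initial) is in the target of rule 3 but the environment (word-finally) is not met → [l].
/f/ (between /j/ and /e/): rule 1 targets it, but not between two vowels → unchanged [f].
/ʃ/ — between /i/ and /i/, between two vowels — surfaces as [ʒ] (rule 1).
Rule 3 applies to /l/ (word-final: word-finally) → [ɫ].

[lajfewiʒiɫ]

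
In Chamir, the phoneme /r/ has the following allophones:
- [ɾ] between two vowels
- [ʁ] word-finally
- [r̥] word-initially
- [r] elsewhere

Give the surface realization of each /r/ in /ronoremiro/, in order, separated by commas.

Occurrence 1 (position 1): word-initially → [r̥].
Occurrence 2 (position 5): between two vowels → [ɾ].
Occurrence 3 (position 9): between two vowels → [ɾ].

[r̥], [ɾ], [ɾ]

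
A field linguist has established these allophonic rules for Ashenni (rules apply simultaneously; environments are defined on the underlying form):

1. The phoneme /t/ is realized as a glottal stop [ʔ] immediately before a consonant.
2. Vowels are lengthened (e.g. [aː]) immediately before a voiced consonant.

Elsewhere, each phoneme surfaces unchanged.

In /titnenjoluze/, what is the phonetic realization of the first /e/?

[eː]

Rule 2 applies to /e/ (between /n/ and /n/: before a voiced consonant) → [eː].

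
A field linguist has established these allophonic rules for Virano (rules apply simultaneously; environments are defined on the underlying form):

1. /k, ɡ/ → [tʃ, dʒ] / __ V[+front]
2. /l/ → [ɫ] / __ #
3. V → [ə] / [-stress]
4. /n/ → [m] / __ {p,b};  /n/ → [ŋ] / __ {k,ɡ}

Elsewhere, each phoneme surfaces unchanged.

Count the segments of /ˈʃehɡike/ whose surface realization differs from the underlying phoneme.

4

Segments that undergo a rule: /ɡ/ → [dʒ] (rule 1); /i/ → [ə] (rule 3); /k/ → [tʃ] (rule 1); /e/ → [ə] (rule 3).
All other segments surface unchanged.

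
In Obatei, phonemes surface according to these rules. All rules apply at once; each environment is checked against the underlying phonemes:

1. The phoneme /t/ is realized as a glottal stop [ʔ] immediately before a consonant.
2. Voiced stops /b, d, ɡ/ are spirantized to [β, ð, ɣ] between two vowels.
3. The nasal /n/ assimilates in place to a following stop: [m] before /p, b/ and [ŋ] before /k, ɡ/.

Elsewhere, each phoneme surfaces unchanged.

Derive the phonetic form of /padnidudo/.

/p/ — not in any rule's target class → [p].
/a/ (between /p/ and /d/) is unaffected → [a].
/d/ (between /a/ and /n/) is in the target of rule 2 but the environment (between two vowels) is not met → [d].
/n/ (between /d/ and /i/) is in the target of rule 3 but the environment (before a labial or velar stop) is not met → [n].
/i/ (between /n/ and /d/): no rule targets it → [i].
/d/ (between /i/ and /u/): between two vowels, so rule 2 applies → [ð].
/u/ (between /d/ and /d/): no rule targets it → [u].
Rule 2 applies to /d/ (between /u/ and /o/: between two vowels) → [ð].
/o/ stays [o].

[padniðuðo]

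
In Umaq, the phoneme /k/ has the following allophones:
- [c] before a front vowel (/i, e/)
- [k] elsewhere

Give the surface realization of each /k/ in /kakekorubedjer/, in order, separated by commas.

Occurrence 1 (position 1): no conditioning environment matches → elsewhere allophone [k].
Occurrence 2 (position 3): before a front vowel → [c].
Occurrence 3 (position 5): no conditioning environment matches → elsewhere allophone [k].

[k], [c], [k]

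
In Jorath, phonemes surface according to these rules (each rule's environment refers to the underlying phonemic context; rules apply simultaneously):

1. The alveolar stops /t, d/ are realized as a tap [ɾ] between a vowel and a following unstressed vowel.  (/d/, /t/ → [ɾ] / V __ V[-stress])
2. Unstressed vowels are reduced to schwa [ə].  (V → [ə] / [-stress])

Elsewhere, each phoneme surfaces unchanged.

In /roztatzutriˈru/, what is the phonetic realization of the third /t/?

/t/ (between /u/ and /r/) fails the environment for rule 1, so it stays [t].

[t]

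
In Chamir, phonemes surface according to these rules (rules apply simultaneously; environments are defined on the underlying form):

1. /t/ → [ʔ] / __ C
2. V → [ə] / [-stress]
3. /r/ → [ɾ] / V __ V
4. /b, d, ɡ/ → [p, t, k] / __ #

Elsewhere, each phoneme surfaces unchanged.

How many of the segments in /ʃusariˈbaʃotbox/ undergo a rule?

7

Segments that undergo a rule: /u/ → [ə] (rule 2); /a/ → [ə] (rule 2); /r/ → [ɾ] (rule 3); /i/ → [ə] (rule 2); /o/ → [ə] (rule 2); /t/ → [ʔ] (rule 1); /o/ → [ə] (rule 2).
All other segments surface unchanged.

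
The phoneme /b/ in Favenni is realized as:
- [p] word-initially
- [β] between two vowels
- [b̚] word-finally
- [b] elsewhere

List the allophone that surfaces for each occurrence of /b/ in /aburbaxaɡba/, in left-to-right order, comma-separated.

[β], [b], [b]

Occurrence 1 (position 2): between two vowels → [β].
Occurrence 2 (position 5): no conditioning environment matches → elsewhere allophone [b].
Occurrence 3 (position 10): no conditioning environment matches → elsewhere allophone [b].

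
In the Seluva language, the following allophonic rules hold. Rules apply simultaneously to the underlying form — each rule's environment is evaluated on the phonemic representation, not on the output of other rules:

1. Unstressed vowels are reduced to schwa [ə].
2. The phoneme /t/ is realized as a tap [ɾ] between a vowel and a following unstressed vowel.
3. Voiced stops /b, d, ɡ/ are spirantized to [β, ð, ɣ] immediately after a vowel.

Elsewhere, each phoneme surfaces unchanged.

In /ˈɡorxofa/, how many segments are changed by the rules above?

Segments that undergo a rule: /o/ → [ə] (rule 1); /a/ → [ə] (rule 1).
All other segments surface unchanged.

2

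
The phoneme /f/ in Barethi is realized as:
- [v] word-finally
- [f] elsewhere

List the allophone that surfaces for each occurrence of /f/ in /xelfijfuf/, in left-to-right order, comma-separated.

[f], [f], [v]

Occurrence 1 (position 4): no conditioning environment matches → elsewhere allophone [f].
Occurrence 2 (position 7): no conditioning environment matches → elsewhere allophone [f].
Occurrence 3 (position 9): word-finally → [v].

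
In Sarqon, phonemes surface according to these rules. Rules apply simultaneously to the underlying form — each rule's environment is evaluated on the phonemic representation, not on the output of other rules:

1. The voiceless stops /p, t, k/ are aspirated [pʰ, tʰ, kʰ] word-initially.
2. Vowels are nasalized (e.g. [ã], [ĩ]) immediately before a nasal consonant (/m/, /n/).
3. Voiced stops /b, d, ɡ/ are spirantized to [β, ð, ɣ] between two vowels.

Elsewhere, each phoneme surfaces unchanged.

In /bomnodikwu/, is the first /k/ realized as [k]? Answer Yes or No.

/k/ (between /i/ and /w/): rule 1 targets it, but not word-initially → unchanged [k].
The actual realization is [k], which matches [k].

Yes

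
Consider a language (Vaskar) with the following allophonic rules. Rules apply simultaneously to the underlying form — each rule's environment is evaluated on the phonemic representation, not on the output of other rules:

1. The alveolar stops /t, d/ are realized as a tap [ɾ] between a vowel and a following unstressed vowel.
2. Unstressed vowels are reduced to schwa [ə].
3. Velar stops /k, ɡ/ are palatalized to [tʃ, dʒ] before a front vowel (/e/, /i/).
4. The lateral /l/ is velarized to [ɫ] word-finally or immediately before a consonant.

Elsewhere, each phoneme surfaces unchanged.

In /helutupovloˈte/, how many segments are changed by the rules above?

6

Segments that undergo a rule: /e/ → [ə] (rule 2); /u/ → [ə] (rule 2); /t/ → [ɾ] (rule 1); /u/ → [ə] (rule 2); /o/ → [ə] (rule 2); /o/ → [ə] (rule 2).
All other segments surface unchanged.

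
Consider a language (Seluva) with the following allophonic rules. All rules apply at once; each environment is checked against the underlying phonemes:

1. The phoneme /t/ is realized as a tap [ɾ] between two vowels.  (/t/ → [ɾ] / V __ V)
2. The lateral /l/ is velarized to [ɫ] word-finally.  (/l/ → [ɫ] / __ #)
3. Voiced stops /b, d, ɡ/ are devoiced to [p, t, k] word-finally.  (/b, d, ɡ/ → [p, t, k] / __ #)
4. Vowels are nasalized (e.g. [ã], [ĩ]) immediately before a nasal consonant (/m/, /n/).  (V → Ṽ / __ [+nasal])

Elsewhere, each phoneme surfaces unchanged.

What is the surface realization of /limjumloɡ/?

[lĩmjũmlok]

/l/ (word-initial): rule 2 targets it, but not word-finally → unchanged [l].
/i/ (between /l/ and /m/): before a nasal consonant, so rule 4 applies → [ĩ].
/m/ stays [m].
/j/ (between /m/ and /u/): no rule targets it → [j].
/u/ — between /j/ and /m/, before a nasal consonant — surfaces as [ũ] (rule 4).
/m/ (between /u/ and /l/): no rule targets it → [m].
/l/ — between /m/ and /o/; rule 2 does not apply here → [l].
/o/ (between /l/ and /ɡ/): rule 4 targets it, but not before a nasal consonant → unchanged [o].
/ɡ/ (word-final) occurs word-finally → [k] by rule 3.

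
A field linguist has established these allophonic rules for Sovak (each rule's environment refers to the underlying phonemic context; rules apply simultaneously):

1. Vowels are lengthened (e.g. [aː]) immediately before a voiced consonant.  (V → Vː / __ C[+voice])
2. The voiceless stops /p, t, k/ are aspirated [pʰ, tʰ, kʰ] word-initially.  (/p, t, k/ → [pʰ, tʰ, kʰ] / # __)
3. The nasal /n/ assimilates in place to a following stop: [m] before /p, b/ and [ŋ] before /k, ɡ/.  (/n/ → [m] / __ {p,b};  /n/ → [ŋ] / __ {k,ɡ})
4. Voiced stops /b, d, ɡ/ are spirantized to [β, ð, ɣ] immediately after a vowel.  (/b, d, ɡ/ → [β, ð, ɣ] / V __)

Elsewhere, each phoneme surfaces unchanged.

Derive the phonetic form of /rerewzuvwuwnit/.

/e/ — between /r/ and /r/, before a voiced consonant — surfaces as [eː] (rule 1).
/e/ — between /r/ and /w/, before a voiced consonant — surfaces as [eː] (rule 1).
/u/ (between /z/ and /v/): before a voiced consonant, so rule 1 applies → [uː].
/u/ (between /w/ and /w/) occurs before a voiced consonant → [uː] by rule 1.
/n/ (between /w/ and /i/): rule 3 targets it, but not before a labial or velar stop → unchanged [n].
/i/ (between /n/ and /t/) fails the environment for rule 1, so it stays [i].
/t/ (word-final) fails the environment for rule 2, so it stays [t].

[reːreːwzuːvwuːwnit]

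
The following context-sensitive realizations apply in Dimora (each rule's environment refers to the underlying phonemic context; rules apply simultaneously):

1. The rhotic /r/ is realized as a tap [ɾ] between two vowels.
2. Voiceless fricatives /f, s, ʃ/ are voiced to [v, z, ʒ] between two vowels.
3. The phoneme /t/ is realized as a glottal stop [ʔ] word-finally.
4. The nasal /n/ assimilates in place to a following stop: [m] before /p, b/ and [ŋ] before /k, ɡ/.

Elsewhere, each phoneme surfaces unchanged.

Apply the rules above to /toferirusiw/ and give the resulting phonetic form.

/t/ — word-initial; rule 3 does not apply here → [t].
/f/ meets the environment for rule 2 (between two vowels) → [v].
/r/ meets the environment for rule 1 (between two vowels) → [ɾ].
/r/ (between /i/ and /u/): between two vowels, so rule 1 applies → [ɾ].
/s/ meets the environment for rule 2 (between two vowels) → [z].

[toveɾiɾuziw]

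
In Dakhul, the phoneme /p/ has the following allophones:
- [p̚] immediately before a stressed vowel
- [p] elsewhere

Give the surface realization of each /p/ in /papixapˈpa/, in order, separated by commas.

Occurrence 1 (position 1): no conditioning environment matches → elsewhere allophone [p].
Occurrence 2 (position 3): no conditioning environment matches → elsewhere allophone [p].
Occurrence 3 (position 7): no conditioning environment matches → elsewhere allophone [p].
Occurrence 4 (position 8): immediately before a stressed vowel → [p̚].

[p], [p], [p], [p̚]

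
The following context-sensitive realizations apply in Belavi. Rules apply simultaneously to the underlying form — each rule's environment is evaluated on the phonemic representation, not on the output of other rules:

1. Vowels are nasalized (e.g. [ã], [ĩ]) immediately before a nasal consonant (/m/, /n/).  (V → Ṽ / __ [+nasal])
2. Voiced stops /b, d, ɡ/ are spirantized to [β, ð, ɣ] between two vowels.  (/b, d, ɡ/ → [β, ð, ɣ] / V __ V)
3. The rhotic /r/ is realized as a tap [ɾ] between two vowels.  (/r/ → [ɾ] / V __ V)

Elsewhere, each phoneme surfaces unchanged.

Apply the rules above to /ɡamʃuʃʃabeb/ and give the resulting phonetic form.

/ɡ/ — word-initial; rule 2 does not apply here → [ɡ].
/a/ (between /ɡ/ and /m/): before a nasal consonant, so rule 1 applies → [ã].
/m/ — not in any rule's target class → [m].
/ʃ/ (between /m/ and /u/): no rule targets it → [ʃ].
/u/ (between /ʃ/ and /ʃ/) is in the target of rule 1 but the environment (before a nasal consonant) is not met → [u].
/ʃ/ — not in any rule's target class → [ʃ].
/ʃ/ — not in any rule's target class → [ʃ].
/a/ — between /ʃ/ and /b/; rule 1 does not apply here → [a].
Rule 2 applies to /b/ (between /a/ and /e/: between two vowels) → [β].
/e/ (between /b/ and /b/) is in the target of rule 1 but the environment (before a nasal consonant) is not met → [e].
/b/ — word-final; rule 2 does not apply here → [b].

[ɡãmʃuʃʃaβeb]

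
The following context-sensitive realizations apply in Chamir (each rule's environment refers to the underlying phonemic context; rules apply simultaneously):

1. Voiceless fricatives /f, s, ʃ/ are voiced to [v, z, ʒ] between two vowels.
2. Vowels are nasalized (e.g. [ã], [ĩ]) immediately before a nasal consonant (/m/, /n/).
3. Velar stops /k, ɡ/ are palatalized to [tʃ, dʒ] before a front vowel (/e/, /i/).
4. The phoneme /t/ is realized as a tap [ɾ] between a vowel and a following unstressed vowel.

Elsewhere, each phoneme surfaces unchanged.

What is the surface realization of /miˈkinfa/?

[miˈtʃĩnfa]

/m/ (word-initial) is unaffected → [m].
/i/ (between /m/ and /k/) is in the target of rule 2 but the environment (before a nasal consonant) is not met → [i].
/k/ meets the environment for rule 3 (before a front vowel) → [tʃ].
/i/ meets the environment for rule 2 (before a nasal consonant) → [ĩ].
/n/ — not in any rule's target class → [n].
/f/ (between /n/ and /a/) is in the target of rule 1 but the environment (between two vowels) is not met → [f].
/a/ (word-final) fails the environment for rule 2, so it stays [a].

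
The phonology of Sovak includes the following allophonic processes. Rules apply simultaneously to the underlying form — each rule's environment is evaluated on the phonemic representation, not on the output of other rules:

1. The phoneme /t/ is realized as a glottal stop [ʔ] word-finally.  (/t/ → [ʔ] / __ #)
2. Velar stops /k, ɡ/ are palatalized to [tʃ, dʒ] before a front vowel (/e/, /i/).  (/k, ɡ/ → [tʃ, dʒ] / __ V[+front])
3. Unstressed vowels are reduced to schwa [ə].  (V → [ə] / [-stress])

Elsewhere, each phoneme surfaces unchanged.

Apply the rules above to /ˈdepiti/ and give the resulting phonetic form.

/d/ (word-initial) is unaffected → [d].
/e/ (between /d/ and /p/): rule 3 targets it, but not in an unstressed syllable → unchanged [e].
/p/ (between /e/ and /i/) is unaffected → [p].
/i/ meets the environment for rule 3 (in an unstressed syllable) → [ə].
/t/ (between /i/ and /i/) is in the target of rule 1 but the environment (word-finally) is not met → [t].
/i/ (word-final): in an unstressed syllable, so rule 3 applies → [ə].

[ˈdepətə]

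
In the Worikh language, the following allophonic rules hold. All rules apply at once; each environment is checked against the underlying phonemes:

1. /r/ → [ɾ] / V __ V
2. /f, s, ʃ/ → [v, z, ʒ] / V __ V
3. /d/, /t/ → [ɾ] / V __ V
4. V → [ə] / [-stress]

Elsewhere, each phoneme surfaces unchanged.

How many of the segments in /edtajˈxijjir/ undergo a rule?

3

Segments that undergo a rule: /e/ → [ə] (rule 4); /a/ → [ə] (rule 4); /i/ → [ə] (rule 4).
All other segments surface unchanged.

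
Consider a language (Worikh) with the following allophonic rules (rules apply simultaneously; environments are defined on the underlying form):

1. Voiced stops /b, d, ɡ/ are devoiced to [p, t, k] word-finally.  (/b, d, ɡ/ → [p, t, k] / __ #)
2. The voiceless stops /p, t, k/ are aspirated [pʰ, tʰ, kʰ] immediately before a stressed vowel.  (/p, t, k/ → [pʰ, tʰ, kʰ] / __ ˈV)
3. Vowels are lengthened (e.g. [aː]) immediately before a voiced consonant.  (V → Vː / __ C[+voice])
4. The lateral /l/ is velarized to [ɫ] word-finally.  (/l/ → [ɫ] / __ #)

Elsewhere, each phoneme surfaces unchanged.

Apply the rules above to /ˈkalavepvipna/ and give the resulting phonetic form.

[ˈkʰaːlaːvepvipna]

Rule 2 applies to /k/ (word-initial: immediately before a stressed vowel) → [kʰ].
Rule 3 applies to /a/ (between /k/ and /l/: before a voiced consonant) → [aː].
/l/ — between /a/ and /a/; rule 4 does not apply here → [l].
/a/ (between /l/ and /v/): before a voiced consonant, so rule 3 applies → [aː].
/v/ — not in any rule's target class → [v].
/e/ — between /v/ and /p/; rule 3 does not apply here → [e].
/p/ — between /e/ and /v/; rule 2 does not apply here → [p].
/v/ (between /p/ and /i/): no rule targets it → [v].
/i/ (between /v/ and /p/) is in the target of rule 3 but the environment (before a voiced consonant) is not met → [i].
/p/ (between /i/ and /n/) fails the environment for rule 2, so it stays [p].
/n/ (between /p/ and /a/): no rule targets it → [n].
/a/ (word-final) is in the target of rule 3 but the environment (before a voiced consonant) is not met → [a].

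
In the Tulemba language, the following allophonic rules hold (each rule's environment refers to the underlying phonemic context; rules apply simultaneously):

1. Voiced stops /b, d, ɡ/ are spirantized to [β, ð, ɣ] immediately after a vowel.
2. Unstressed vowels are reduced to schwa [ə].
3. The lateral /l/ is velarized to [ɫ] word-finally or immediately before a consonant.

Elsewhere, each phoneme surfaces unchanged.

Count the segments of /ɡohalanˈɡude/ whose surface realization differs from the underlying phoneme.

Segments that undergo a rule: /o/ → [ə] (rule 2); /a/ → [ə] (rule 2); /a/ → [ə] (rule 2); /d/ → [ð] (rule 1); /e/ → [ə] (rule 2).
All other segments surface unchanged.

5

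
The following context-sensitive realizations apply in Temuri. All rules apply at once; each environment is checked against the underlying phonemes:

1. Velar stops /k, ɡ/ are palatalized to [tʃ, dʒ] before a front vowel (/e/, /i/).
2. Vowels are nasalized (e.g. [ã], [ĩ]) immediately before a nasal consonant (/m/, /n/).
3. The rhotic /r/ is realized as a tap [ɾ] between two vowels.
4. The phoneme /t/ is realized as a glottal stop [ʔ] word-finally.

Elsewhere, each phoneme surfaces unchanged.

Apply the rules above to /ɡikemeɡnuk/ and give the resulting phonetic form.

[dʒitʃẽmeɡnuk]

/ɡ/ — word-initial, before a front vowel — surfaces as [dʒ] (rule 1).
/i/ (between /ɡ/ and /k/) is in the target of rule 2 but the environment (before a nasal consonant) is not met → [i].
Rule 1 applies to /k/ (between /i/ and /e/: before a front vowel) → [tʃ].
/e/ meets the environment for rule 2 (before a nasal consonant) → [ẽ].
/m/ (between /e/ and /e/): no rule targets it → [m].
/e/ (between /m/ and /ɡ/): rule 2 targets it, but not before a nasal consonant → unchanged [e].
/ɡ/ — between /e/ and /n/; rule 1 does not apply here → [ɡ].
/n/ — not in any rule's target class → [n].
/u/ (between /n/ and /k/) is in the target of rule 2 but the environment (before a nasal consonant) is not met → [u].
/k/ (word-final): rule 1 targets it, but not before a front vowel → unchanged [k].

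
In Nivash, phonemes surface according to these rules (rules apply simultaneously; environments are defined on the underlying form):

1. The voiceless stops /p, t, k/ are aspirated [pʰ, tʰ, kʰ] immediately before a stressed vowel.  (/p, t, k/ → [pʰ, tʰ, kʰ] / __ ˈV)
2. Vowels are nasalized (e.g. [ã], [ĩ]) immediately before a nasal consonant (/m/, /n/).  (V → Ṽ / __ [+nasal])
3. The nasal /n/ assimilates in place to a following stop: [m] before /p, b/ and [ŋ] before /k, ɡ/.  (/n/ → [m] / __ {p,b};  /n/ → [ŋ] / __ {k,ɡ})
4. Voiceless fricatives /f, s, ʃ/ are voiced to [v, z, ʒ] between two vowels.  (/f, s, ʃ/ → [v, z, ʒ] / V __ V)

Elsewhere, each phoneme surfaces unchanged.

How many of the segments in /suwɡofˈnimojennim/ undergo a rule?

3

Segments that undergo a rule: /i/ → [ĩ] (rule 2); /e/ → [ẽ] (rule 2); /i/ → [ĩ] (rule 2).
All other segments surface unchanged.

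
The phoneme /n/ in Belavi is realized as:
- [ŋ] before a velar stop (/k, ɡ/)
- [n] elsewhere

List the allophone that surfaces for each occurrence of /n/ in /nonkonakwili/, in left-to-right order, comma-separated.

Occurrence 1 (position 1): no conditioning environment matches → elsewhere allophone [n].
Occurrence 2 (position 3): before a velar stop → [ŋ].
Occurrence 3 (position 6): no conditioning environment matches → elsewhere allophone [n].

[n], [ŋ], [n]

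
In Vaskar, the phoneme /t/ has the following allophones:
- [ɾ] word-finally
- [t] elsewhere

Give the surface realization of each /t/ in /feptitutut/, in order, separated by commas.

[t], [t], [t], [ɾ]

Occurrence 1 (position 4): no conditioning environment matches → elsewhere allophone [t].
Occurrence 2 (position 6): no conditioning environment matches → elsewhere allophone [t].
Occurrence 3 (position 8): no conditioning environment matches → elsewhere allophone [t].
Occurrence 4 (position 10): word-finally → [ɾ].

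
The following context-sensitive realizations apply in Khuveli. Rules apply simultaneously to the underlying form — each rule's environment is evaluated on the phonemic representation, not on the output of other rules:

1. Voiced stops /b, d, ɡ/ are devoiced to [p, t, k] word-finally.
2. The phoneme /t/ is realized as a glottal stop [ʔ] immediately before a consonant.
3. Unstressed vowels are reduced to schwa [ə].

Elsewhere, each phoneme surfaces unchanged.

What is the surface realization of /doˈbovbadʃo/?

/d/ (word-initial) is in the target of rule 1 but the environment (word-finally) is not met → [d].
/o/ (between /d/ and /b/): in an unstressed syllable, so rule 3 applies → [ə].
/b/ (between /o/ and /o/): rule 1 targets it, but not word-finally → unchanged [b].
/o/ (between /b/ and /v/) is in the target of rule 3 but the environment (in an unstressed syllable) is not met → [o].
/v/ — not in any rule's target class → [v].
/b/ — between /v/ and /a/; rule 1 does not apply here → [b].
/a/ meets the environment for rule 3 (in an unstressed syllable) → [ə].
/d/ (between /a/ and /ʃ/) fails the environment for rule 1, so it stays [d].
/ʃ/ (between /d/ and /o/): no rule targets it → [ʃ].
/o/ — word-final, in an unstressed syllable — surfaces as [ə] (rule 3).

[dəˈbovbədʃə]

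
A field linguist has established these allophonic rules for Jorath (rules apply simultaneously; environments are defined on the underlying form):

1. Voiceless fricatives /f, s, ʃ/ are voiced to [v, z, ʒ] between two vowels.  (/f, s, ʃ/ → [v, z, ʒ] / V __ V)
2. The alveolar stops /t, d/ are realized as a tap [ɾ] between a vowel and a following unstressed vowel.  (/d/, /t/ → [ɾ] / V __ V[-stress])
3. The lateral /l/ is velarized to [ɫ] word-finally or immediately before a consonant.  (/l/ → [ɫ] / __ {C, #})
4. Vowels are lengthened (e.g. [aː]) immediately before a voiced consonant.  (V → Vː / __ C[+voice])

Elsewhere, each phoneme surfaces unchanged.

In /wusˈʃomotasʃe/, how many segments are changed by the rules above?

2

Segments that undergo a rule: /o/ → [oː] (rule 4); /t/ → [ɾ] (rule 2).
All other segments surface unchanged.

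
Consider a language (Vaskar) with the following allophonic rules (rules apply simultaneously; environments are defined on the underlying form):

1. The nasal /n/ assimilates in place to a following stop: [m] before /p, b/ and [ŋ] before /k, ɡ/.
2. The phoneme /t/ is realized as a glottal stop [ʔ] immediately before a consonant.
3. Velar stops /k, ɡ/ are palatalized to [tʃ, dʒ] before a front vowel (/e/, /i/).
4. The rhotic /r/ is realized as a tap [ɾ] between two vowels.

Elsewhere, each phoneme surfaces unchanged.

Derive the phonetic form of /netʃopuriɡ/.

[neʔʃopuɾiɡ]

/n/ — word-initial; rule 1 does not apply here → [n].
/t/ (between /e/ and /ʃ/): immediately before a consonant, so rule 2 applies → [ʔ].
/r/ (between /u/ and /i/): between two vowels, so rule 4 applies → [ɾ].
/ɡ/ — word-final; rule 3 does not apply here → [ɡ].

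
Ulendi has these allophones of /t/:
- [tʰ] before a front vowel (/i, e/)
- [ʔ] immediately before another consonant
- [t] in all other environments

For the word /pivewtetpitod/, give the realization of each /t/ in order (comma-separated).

[tʰ], [ʔ], [t]

Occurrence 1 (position 6): before a front vowel (/i, e/) → [tʰ].
Occurrence 2 (position 8): immediately before another consonant → [ʔ].
Occurrence 3 (position 11): no conditioning environment matches → elsewhere allophone [t].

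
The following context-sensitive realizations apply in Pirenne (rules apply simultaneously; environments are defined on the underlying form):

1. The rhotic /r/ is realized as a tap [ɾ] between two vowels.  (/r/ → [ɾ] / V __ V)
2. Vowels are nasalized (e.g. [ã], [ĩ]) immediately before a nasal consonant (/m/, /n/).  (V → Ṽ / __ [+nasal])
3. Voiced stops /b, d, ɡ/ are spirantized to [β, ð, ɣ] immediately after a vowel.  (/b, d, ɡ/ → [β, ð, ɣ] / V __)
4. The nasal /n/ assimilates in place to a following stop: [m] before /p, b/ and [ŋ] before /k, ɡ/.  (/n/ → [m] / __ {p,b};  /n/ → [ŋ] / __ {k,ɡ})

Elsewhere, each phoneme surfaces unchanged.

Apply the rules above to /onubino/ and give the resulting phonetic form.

/o/ (word-initial): before a nasal consonant, so rule 2 applies → [õ].
/n/ — between /o/ and /u/; rule 4 does not apply here → [n].
/u/ (between /n/ and /b/) fails the environment for rule 2, so it stays [u].
/b/ (between /u/ and /i/) occurs immediately after a vowel → [β] by rule 3.
/i/ meets the environment for rule 2 (before a nasal consonant) → [ĩ].
/n/ — between /i/ and /o/; rule 4 does not apply here → [n].
/o/ (word-final) is in the target of rule 2 but the environment (before a nasal consonant) is not met → [o].

[õnuβĩno]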